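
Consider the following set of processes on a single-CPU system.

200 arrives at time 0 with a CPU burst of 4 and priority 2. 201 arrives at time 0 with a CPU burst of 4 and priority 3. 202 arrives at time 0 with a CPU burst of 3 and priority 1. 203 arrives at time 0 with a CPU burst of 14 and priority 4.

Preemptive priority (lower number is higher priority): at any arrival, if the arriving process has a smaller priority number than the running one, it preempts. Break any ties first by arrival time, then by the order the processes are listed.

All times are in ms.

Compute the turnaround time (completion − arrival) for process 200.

7

Timeline: | 202 0-3 | 200 3-7 | 201 7-11 | 203 11-25 |
Completion: 200=7  201=11  202=3  203=25
Turnaround (C−A): 200=7  201=11  202=3  203=25
Turnaround(200) = completion − arrival = 7 − 0 = 7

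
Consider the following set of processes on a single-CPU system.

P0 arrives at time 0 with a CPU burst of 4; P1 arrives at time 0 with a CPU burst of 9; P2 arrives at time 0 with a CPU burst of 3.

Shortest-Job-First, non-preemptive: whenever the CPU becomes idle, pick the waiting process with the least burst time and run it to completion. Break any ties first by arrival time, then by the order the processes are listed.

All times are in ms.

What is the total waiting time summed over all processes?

Gantt: | P2 0-3 | P0 3-7 | P1 7-16 |
Completion: P0=7  P1=16  P2=3
Turnaround (C−A): P0=7  P1=16  P2=3
Waiting = turnaround − burst: P0=3, P1=7, P2=0
Total waiting = 3 + 7 + 0 = 10

10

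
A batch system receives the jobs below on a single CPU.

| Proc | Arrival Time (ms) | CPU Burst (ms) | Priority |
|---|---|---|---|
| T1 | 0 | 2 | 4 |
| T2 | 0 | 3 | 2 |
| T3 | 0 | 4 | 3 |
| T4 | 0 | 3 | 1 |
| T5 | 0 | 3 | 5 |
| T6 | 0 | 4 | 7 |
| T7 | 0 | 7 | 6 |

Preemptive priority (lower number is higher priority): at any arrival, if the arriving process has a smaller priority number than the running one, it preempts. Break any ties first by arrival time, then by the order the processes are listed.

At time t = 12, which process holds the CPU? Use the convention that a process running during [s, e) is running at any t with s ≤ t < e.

Gantt: | T4 0-3 | T2 3-6 | T3 6-10 | T1 10-12 | T5 12-15 | T7 15-22 | T6 22-26 |
Completion: T1=12  T2=6  T3=10  T4=3  T5=15  T6=26  T7=22
Turnaround (C−A): T1=12  T2=6  T3=10  T4=3  T5=15  T6=26  T7=22

T5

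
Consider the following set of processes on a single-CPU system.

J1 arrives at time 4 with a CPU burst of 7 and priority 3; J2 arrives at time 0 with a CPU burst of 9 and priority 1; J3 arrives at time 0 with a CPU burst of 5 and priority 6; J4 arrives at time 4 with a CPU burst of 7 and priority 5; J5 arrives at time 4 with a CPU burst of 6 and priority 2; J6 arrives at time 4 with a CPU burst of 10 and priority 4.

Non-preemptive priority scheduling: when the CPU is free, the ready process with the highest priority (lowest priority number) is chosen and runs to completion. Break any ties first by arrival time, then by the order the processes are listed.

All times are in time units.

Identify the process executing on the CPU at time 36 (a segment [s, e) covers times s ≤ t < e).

Gantt: | J2 0-9 | J5 9-15 | J1 15-22 | J6 22-32 | J4 32-39 | J3 39-44 |
Completion: J1=22  J2=9  J3=44  J4=39  J5=15  J6=32

J4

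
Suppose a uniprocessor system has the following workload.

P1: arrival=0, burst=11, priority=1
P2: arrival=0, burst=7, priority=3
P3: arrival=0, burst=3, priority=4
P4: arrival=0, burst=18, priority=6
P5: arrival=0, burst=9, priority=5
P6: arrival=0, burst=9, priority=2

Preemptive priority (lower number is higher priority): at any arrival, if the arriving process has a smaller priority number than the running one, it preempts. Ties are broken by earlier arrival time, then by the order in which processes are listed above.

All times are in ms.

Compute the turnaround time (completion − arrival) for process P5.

Gantt: | P1 0-11 | P6 11-20 | P2 20-27 | P3 27-30 | P5 30-39 | P4 39-57 |
Completion: P1=11  P2=27  P3=30  P4=57  P5=39  P6=20
Turnaround(P5) = completion − arrival = 39 − 0 = 39

39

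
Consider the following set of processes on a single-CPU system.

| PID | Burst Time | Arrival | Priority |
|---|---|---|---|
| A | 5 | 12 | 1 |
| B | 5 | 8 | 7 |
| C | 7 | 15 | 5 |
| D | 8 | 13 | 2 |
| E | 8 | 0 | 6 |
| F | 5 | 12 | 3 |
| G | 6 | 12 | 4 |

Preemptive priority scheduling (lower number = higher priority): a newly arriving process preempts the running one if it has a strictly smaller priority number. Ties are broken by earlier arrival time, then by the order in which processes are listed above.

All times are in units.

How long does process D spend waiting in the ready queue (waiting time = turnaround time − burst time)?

4

Schedule: | E 0-8 | B 8-12 | A 12-17 | D 17-25 | F 25-30 | G 30-36 | C 36-43 | B 43-44 |
Completion: A=17  B=44  C=43  D=25  E=8  F=30  G=36
Turnaround (C−A): A=5  B=36  C=28  D=12  E=8  F=18  G=24
Waiting(D) = turnaround − burst = 12 − 8 = 4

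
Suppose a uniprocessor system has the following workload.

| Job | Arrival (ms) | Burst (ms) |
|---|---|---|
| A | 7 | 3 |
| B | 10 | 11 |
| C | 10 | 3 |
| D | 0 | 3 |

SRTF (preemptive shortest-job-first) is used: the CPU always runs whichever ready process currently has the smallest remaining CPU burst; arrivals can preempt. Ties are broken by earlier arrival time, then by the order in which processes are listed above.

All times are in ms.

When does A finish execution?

Schedule: | D 0-3 | idle 3-7 | A 7-10 | C 10-13 | B 13-24 |
Completion: A=10  B=24  C=13  D=3
Turnaround (C−A): A=3  B=14  C=3  D=3

10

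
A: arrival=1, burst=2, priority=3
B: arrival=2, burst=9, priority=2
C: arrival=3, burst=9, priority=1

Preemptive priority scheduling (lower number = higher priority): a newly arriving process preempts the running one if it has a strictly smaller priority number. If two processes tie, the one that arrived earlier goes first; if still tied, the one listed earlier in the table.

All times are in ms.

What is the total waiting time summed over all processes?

27

Timeline: | idle 0-1 | A 1-2 | B 2-3 | C 3-12 | B 12-20 | A 20-21 |
Completion: A=21  B=20  C=12
Turnaround (C−A): A=20  B=18  C=9
Waiting = turnaround − burst: A=18, B=9, C=0
Total waiting = 18 + 9 + 0 = 27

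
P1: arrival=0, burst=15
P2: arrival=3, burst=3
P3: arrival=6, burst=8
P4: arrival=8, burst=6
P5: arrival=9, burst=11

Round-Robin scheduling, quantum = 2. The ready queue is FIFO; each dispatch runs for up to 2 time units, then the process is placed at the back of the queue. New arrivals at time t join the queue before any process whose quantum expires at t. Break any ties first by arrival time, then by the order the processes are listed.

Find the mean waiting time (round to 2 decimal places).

17.80

Timeline: | P1 0-4 | P2 4-6 | P1 6-8 | P3 8-10 | P2 10-11 | P4 11-13 | P1 13-15 | P5 15-17 | P3 17-19 | P4 19-21 | P1 21-23 | P5 23-25 | P3 25-27 | P4 27-29 | P1 29-31 | P5 31-33 | P3 33-35 | P1 35-37 | P5 37-39 | P1 39-40 | P5 40-43 |
Completion: P1=40  P2=11  P3=35  P4=29  P5=43
Waiting times: P1=25, P2=5, P3=21, P4=15, P5=23
Average waiting = (25+5+21+15+23) / 5 = 89/5 = 17.80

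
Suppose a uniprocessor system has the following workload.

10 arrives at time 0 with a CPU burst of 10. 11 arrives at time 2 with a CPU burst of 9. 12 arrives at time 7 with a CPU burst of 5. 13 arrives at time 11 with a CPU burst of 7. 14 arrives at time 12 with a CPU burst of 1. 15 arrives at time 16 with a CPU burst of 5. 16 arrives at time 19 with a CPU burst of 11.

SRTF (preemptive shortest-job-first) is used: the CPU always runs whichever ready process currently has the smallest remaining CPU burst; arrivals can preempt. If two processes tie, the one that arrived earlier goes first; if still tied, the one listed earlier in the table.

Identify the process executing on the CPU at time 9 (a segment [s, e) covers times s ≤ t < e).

10

Gantt: | 10 0-10 | 12 10-12 | 14 12-13 | 12 13-16 | 15 16-21 | 13 21-28 | 11 28-37 | 16 37-48 |
Completion: 10=10  11=37  12=16  13=28  14=13  15=21  16=48
Turnaround (C−A): 10=10  11=35  12=9  13=17  14=1  15=5  16=29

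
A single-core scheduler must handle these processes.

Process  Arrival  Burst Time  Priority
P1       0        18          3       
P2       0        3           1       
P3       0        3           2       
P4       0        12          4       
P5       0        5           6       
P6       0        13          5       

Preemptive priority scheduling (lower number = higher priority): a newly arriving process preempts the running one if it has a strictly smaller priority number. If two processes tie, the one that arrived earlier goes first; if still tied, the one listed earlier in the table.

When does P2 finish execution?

3

Schedule: | P2 0-3 | P3 3-6 | P1 6-24 | P4 24-36 | P6 36-49 | P5 49-54 |
Completion: P1=24  P2=3  P3=6  P4=36  P5=54  P6=49
Turnaround (C−A): P1=24  P2=3  P3=6  P4=36  P5=54  P6=49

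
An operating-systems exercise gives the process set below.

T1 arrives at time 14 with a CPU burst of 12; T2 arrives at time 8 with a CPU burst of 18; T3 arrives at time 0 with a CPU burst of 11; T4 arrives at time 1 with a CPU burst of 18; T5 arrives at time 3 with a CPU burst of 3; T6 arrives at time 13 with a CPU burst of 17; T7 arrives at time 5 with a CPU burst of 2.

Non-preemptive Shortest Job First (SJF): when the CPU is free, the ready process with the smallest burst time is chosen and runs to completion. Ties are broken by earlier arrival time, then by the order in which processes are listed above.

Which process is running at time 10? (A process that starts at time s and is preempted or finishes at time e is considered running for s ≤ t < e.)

Gantt: | T3 0-11 | T7 11-13 | T5 13-16 | T1 16-28 | T6 28-45 | T4 45-63 | T2 63-81 |
Completion: T1=28  T2=81  T3=11  T4=63  T5=16  T6=45  T7=13
Turnaround (C−A): T1=14  T2=73  T3=11  T4=62  T5=13  T6=32  T7=8

T3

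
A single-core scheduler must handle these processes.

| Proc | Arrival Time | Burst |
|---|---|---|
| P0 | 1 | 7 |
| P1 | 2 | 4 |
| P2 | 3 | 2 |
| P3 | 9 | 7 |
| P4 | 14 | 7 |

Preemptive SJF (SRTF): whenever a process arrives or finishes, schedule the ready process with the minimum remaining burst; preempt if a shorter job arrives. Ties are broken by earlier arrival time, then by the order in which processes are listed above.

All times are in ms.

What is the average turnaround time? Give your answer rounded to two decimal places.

9.40

Gantt: | idle 0-1 | P0 1-2 | P1 2-3 | P2 3-5 | P1 5-8 | P0 8-14 | P3 14-21 | P4 21-28 |
Completion: P0=14  P1=8  P2=5  P3=21  P4=28
Turnaround (C−A): P0=13  P1=6  P2=2  P3=12  P4=14
Turnaround times: P0=13, P1=6, P2=2, P3=12, P4=14
Average turnaround = (13+6+2+12+14) / 5 = 47/5 = 9.40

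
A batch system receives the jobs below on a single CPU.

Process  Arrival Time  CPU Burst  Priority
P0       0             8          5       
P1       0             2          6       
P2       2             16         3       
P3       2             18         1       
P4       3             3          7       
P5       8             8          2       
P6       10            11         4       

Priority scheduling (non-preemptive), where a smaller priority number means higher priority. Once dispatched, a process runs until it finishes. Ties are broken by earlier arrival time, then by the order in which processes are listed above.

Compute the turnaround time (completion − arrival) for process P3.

24

Timeline: | P0 0-8 | P3 8-26 | P5 26-34 | P2 34-50 | P6 50-61 | P1 61-63 | P4 63-66 |
Completion: P0=8  P1=63  P2=50  P3=26  P4=66  P5=34  P6=61
Turnaround (C−A): P0=8  P1=63  P2=48  P3=24  P4=63  P5=26  P6=51
Turnaround(P3) = completion − arrival = 26 − 2 = 24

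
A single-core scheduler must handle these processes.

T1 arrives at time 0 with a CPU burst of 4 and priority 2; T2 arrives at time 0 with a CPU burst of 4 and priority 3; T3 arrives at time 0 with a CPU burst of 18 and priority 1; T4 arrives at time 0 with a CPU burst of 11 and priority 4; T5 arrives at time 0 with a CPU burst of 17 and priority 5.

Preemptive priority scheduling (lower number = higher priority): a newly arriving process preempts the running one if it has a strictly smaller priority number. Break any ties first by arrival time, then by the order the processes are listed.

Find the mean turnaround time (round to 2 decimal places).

Timeline: | T3 0-18 | T1 18-22 | T2 22-26 | T4 26-37 | T5 37-54 |
Completion: T1=22  T2=26  T3=18  T4=37  T5=54
Turnaround (C−A): T1=22  T2=26  T3=18  T4=37  T5=54
Turnaround times: T1=22, T2=26, T3=18, T4=37, T5=54
Average turnaround = (22+26+18+37+54) / 5 = 157/5 = 31.40

31.40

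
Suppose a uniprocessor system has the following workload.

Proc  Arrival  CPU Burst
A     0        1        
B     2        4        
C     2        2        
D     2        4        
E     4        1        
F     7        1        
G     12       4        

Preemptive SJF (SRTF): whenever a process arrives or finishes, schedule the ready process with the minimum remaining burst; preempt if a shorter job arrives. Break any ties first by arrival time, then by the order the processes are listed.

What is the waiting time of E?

Timeline: | A 0-1 | idle 1-2 | C 2-4 | E 4-5 | B 5-7 | F 7-8 | B 8-10 | D 10-14 | G 14-18 |
Completion: A=1  B=10  C=4  D=14  E=5  F=8  G=18
Turnaround (C−A): A=1  B=8  C=2  D=12  E=1  F=1  G=6
Waiting(E) = turnaround − burst = 1 − 1 = 0

0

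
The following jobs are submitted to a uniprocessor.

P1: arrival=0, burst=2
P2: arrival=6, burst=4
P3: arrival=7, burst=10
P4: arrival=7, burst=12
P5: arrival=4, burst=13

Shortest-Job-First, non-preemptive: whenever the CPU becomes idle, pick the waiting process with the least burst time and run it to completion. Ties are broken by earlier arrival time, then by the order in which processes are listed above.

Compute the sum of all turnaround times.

90

Timeline: | P1 0-2 | idle 2-4 | P5 4-17 | P2 17-21 | P3 21-31 | P4 31-43 |
Completion: P1=2  P2=21  P3=31  P4=43  P5=17
Turnaround = completion − arrival: P1=2, P2=15, P3=24, P4=36, P5=13
Total turnaround = 2 + 15 + 24 + 36 + 13 = 90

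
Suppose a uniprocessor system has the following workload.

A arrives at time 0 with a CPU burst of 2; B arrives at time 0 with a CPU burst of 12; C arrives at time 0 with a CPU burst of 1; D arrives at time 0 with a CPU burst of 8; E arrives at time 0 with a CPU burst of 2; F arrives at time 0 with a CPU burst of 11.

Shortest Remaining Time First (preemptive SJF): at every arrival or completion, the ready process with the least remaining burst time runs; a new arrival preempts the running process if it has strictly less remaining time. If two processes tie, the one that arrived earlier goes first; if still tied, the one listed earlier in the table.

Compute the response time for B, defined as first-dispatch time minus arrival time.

24

Gantt: | C 0-1 | A 1-3 | E 3-5 | D 5-13 | F 13-24 | B 24-36 |
Completion: A=3  B=36  C=1  D=13  E=5  F=24
Response(B) = first start − arrival = 24 − 0 = 24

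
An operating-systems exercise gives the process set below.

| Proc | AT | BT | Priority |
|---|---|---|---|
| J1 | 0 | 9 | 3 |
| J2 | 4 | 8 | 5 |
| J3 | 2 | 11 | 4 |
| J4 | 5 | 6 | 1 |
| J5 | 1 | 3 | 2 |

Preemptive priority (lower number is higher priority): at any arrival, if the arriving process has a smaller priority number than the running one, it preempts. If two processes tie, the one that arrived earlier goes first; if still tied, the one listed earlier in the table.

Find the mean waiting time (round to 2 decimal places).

Gantt: | J1 0-1 | J5 1-4 | J1 4-5 | J4 5-11 | J1 11-18 | J3 18-29 | J2 29-37 |
Completion: J1=18  J2=37  J3=29  J4=11  J5=4
Turnaround (C−A): J1=18  J2=33  J3=27  J4=6  J5=3
Waiting times: J1=9, J2=25, J3=16, J4=0, J5=0
Average waiting = (9+25+16+0+0) / 5 = 50/5 = 10.00

10.00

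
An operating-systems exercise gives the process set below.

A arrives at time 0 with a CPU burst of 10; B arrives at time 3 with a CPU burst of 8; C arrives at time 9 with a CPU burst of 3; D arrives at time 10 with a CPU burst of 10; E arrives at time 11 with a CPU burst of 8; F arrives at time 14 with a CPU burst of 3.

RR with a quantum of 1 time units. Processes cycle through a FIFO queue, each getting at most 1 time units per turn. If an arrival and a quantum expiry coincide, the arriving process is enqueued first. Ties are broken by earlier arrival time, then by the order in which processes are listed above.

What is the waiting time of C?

10

Gantt: | A 0-3 | B 3-4 | A 4-5 | B 5-6 | A 6-7 | B 7-8 | A 8-9 | B 9-10 | C 10-11 | A 11-12 | D 12-13 | B 13-14 | E 14-15 | C 15-16 | A 16-17 | D 17-18 | F 18-19 | B 19-20 | E 20-21 | C 21-22 | A 22-23 | D 23-24 | F 24-25 | B 25-26 | E 26-27 | A 27-28 | D 28-29 | F 29-30 | B 30-31 | E 31-32 | D 32-33 | E 33-34 | D 34-35 | E 35-36 | D 36-37 | E 37-38 | D 38-39 | E 39-40 | D 40-42 |
Completion: A=28  B=31  C=22  D=42  E=40  F=30
Turnaround (C−A): A=28  B=28  C=13  D=32  E=29  F=16
Waiting(C) = turnaround − burst = 13 − 3 = 10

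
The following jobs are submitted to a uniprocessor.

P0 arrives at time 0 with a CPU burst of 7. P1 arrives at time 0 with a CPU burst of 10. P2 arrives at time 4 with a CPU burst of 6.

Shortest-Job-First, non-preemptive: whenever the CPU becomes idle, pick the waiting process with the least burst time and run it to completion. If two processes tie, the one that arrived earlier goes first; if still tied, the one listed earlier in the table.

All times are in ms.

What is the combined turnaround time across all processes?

39

Schedule: | P0 0-7 | P2 7-13 | P1 13-23 |
Completion: P0=7  P1=23  P2=13
Turnaround (C−A): P0=7  P1=23  P2=9
Turnaround = completion − arrival: P0=7, P1=23, P2=9
Total turnaround = 7 + 23 + 9 = 39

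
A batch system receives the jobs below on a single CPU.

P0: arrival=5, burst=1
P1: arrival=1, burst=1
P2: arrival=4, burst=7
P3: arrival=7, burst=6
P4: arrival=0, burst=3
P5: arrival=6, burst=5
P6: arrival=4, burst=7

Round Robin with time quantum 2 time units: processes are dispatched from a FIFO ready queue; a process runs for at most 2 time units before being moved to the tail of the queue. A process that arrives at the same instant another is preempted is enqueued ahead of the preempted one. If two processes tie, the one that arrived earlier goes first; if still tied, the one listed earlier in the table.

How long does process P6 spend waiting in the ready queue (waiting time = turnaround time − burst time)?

19

Schedule: | P4 0-2 | P1 2-3 | P4 3-4 | P2 4-6 | P6 6-8 | P0 8-9 | P5 9-11 | P2 11-13 | P3 13-15 | P6 15-17 | P5 17-19 | P2 19-21 | P3 21-23 | P6 23-25 | P5 25-26 | P2 26-27 | P3 27-29 | P6 29-30 |
Completion: P0=9  P1=3  P2=27  P3=29  P4=4  P5=26  P6=30
Turnaround (C−A): P0=4  P1=2  P2=23  P3=22  P4=4  P5=20  P6=26
Waiting(P6) = turnaround − burst = 26 − 7 = 19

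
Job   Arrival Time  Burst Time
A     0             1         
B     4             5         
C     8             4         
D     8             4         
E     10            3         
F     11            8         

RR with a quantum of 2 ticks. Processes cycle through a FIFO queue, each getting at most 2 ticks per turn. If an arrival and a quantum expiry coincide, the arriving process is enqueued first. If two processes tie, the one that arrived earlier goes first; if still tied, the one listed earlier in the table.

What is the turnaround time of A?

Schedule: | A 0-1 | idle 1-4 | B 4-8 | C 8-10 | D 10-12 | B 12-13 | E 13-15 | C 15-17 | F 17-19 | D 19-21 | E 21-22 | F 22-28 |
Completion: A=1  B=13  C=17  D=21  E=22  F=28
Turnaround (C−A): A=1  B=9  C=9  D=13  E=12  F=17
Turnaround(A) = completion − arrival = 1 − 0 = 1

1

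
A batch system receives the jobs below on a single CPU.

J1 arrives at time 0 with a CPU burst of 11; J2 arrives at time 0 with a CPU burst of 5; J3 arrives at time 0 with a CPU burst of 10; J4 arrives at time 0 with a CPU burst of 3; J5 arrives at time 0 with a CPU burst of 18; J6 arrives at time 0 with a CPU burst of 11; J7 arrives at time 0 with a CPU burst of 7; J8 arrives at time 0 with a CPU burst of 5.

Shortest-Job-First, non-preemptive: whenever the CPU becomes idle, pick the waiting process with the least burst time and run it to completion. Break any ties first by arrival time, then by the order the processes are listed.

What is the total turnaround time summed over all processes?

Timeline: | J4 0-3 | J2 3-8 | J8 8-13 | J7 13-20 | J3 20-30 | J1 30-41 | J6 41-52 | J5 52-70 |
Completion: J1=41  J2=8  J3=30  J4=3  J5=70  J6=52  J7=20  J8=13
Turnaround (C−A): J1=41  J2=8  J3=30  J4=3  J5=70  J6=52  J7=20  J8=13
Turnaround = completion − arrival: J1=41, J2=8, J3=30, J4=3, J5=70, J6=52, J7=20, J8=13
Total turnaround = 41 + 8 + 30 + 3 + 70 + 52 + 20 + 13 = 237

237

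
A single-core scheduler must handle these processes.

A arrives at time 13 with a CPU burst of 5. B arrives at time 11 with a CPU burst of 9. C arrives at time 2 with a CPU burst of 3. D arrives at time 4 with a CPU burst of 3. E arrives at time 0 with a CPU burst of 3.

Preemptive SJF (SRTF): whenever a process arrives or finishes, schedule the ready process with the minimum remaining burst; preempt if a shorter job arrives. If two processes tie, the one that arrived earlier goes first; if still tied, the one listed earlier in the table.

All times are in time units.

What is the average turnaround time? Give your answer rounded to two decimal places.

Schedule: | E 0-3 | C 3-6 | D 6-9 | idle 9-11 | B 11-13 | A 13-18 | B 18-25 |
Completion: A=18  B=25  C=6  D=9  E=3
Turnaround times: A=5, B=14, C=4, D=5, E=3
Average turnaround = (5+14+4+5+3) / 5 = 31/5 = 6.20

6.20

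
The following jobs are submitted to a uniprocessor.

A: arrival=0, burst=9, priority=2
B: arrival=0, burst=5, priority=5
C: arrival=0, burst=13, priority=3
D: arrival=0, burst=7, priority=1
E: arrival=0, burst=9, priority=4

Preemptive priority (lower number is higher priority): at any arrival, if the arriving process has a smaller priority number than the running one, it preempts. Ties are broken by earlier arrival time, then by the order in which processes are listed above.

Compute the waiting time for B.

38

Schedule: | D 0-7 | A 7-16 | C 16-29 | E 29-38 | B 38-43 |
Completion: A=16  B=43  C=29  D=7  E=38
Turnaround (C−A): A=16  B=43  C=29  D=7  E=38
Waiting(B) = turnaround − burst = 43 − 5 = 38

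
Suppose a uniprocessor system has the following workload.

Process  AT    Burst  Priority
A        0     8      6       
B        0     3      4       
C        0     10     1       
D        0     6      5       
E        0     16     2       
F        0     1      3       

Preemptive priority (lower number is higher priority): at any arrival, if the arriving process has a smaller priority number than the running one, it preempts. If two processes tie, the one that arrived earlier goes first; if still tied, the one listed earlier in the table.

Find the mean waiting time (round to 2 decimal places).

21.50

Schedule: | C 0-10 | E 10-26 | F 26-27 | B 27-30 | D 30-36 | A 36-44 |
Completion: A=44  B=30  C=10  D=36  E=26  F=27
Waiting times: A=36, B=27, C=0, D=30, E=10, F=26
Average waiting = (36+27+0+30+10+26) / 6 = 129/6 = 21.50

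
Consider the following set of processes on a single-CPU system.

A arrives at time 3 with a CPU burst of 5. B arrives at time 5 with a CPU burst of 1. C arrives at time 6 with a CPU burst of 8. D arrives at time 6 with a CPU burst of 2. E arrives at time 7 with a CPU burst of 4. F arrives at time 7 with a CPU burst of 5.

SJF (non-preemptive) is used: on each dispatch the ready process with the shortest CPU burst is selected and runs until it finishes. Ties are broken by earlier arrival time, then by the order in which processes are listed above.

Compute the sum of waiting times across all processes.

32

Gantt: | idle 0-3 | A 3-8 | B 8-9 | D 9-11 | E 11-15 | F 15-20 | C 20-28 |
Completion: A=8  B=9  C=28  D=11  E=15  F=20
Waiting = turnaround − burst: A=0, B=3, C=14, D=3, E=4, F=8
Total waiting = 0 + 3 + 14 + 3 + 4 + 8 = 32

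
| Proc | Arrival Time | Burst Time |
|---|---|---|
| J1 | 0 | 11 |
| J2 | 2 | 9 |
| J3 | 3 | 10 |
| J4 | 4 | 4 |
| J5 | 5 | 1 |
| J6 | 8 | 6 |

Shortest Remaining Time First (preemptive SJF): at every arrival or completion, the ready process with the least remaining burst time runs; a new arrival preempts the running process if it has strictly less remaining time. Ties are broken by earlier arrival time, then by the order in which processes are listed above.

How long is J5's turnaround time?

1

Schedule: | J1 0-4 | J4 4-5 | J5 5-6 | J4 6-9 | J6 9-15 | J1 15-22 | J2 22-31 | J3 31-41 |
Completion: J1=22  J2=31  J3=41  J4=9  J5=6  J6=15
Turnaround (C−A): J1=22  J2=29  J3=38  J4=5  J5=1  J6=7
Turnaround(J5) = completion − arrival = 6 − 5 = 1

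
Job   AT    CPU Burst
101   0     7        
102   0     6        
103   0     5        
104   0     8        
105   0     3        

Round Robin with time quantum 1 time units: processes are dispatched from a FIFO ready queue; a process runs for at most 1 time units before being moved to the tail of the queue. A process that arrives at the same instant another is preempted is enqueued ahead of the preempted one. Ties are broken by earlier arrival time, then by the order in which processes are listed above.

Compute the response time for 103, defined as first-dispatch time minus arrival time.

2

Timeline: | 101 0-1 | 102 1-2 | 103 2-3 | 104 3-4 | 105 4-5 | 101 5-6 | 102 6-7 | 103 7-8 | 104 8-9 | 105 9-10 | 101 10-11 | 102 11-12 | 103 12-13 | 104 13-14 | 105 14-15 | 101 15-16 | 102 16-17 | 103 17-18 | 104 18-19 | 101 19-20 | 102 20-21 | 103 21-22 | 104 22-23 | 101 23-24 | 102 24-25 | 104 25-26 | 101 26-27 | 104 27-29 |
Completion: 101=27  102=25  103=22  104=29  105=15
Turnaround (C−A): 101=27  102=25  103=22  104=29  105=15
Response(103) = first start − arrival = 2 − 0 = 2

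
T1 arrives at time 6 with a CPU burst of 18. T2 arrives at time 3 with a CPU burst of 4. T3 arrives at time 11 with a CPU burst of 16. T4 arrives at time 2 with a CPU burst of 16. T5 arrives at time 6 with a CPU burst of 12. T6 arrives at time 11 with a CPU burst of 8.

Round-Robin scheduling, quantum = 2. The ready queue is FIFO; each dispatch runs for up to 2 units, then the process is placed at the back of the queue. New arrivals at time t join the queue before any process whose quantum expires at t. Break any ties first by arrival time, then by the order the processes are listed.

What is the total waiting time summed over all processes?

229

Schedule: | idle 0-2 | T4 2-4 | T2 4-6 | T4 6-8 | T1 8-10 | T5 10-12 | T2 12-14 | T4 14-16 | T1 16-18 | T3 18-20 | T6 20-22 | T5 22-24 | T4 24-26 | T1 26-28 | T3 28-30 | T6 30-32 | T5 32-34 | T4 34-36 | T1 36-38 | T3 38-40 | T6 40-42 | T5 42-44 | T4 44-46 | T1 46-48 | T3 48-50 | T6 50-52 | T5 52-54 | T4 54-56 | T1 56-58 | T3 58-60 | T5 60-62 | T4 62-64 | T1 64-66 | T3 66-68 | T1 68-70 | T3 70-72 | T1 72-74 | T3 74-76 |
Completion: T1=74  T2=14  T3=76  T4=64  T5=62  T6=52
Turnaround (C−A): T1=68  T2=11  T3=65  T4=62  T5=56  T6=41
Waiting = turnaround − burst: T1=50, T2=7, T3=49, T4=46, T5=44, T6=33
Total waiting = 50 + 7 + 49 + 46 + 44 + 33 = 229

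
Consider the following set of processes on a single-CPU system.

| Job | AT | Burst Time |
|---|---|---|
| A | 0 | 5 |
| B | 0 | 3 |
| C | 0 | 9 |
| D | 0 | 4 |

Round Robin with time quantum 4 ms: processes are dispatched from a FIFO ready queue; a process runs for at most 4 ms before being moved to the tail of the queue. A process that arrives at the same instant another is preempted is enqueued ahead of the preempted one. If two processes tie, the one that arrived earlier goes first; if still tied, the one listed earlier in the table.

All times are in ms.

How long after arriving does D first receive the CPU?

11

Schedule: | A 0-4 | B 4-7 | C 7-11 | D 11-15 | A 15-16 | C 16-21 |
Completion: A=16  B=7  C=21  D=15
Response(D) = first start − arrival = 11 − 0 = 11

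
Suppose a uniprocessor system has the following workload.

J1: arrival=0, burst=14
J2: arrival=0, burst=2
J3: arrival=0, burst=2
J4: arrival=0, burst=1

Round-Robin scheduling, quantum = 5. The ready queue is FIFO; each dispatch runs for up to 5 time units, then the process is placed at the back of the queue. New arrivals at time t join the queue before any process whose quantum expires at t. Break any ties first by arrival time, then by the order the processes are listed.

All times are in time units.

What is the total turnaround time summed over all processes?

45

Timeline: | J1 0-5 | J2 5-7 | J3 7-9 | J4 9-10 | J1 10-19 |
Completion: J1=19  J2=7  J3=9  J4=10
Turnaround (C−A): J1=19  J2=7  J3=9  J4=10
Turnaround = completion − arrival: J1=19, J2=7, J3=9, J4=10
Total turnaround = 19 + 7 + 9 + 10 = 45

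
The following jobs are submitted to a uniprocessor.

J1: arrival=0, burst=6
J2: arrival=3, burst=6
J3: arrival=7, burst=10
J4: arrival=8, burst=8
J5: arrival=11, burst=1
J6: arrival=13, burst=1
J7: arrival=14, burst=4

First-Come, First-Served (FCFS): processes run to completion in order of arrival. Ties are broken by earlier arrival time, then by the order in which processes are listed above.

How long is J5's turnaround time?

20

Timeline: | J1 0-6 | J2 6-12 | J3 12-22 | J4 22-30 | J5 30-31 | J6 31-32 | J7 32-36 |
Completion: J1=6  J2=12  J3=22  J4=30  J5=31  J6=32  J7=36
Turnaround (C−A): J1=6  J2=9  J3=15  J4=22  J5=20  J6=19  J7=22
Turnaround(J5) = completion − arrival = 31 − 11 = 20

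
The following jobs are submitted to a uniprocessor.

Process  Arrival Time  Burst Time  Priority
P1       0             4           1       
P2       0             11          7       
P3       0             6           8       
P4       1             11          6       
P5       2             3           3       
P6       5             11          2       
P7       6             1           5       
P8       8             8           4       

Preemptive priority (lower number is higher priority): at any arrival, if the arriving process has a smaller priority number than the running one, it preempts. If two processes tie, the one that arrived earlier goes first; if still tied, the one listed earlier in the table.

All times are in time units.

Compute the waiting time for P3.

Gantt: | P1 0-4 | P5 4-5 | P6 5-16 | P5 16-18 | P8 18-26 | P7 26-27 | P4 27-38 | P2 38-49 | P3 49-55 |
Completion: P1=4  P2=49  P3=55  P4=38  P5=18  P6=16  P7=27  P8=26
Waiting(P3) = turnaround − burst = 55 − 6 = 49

49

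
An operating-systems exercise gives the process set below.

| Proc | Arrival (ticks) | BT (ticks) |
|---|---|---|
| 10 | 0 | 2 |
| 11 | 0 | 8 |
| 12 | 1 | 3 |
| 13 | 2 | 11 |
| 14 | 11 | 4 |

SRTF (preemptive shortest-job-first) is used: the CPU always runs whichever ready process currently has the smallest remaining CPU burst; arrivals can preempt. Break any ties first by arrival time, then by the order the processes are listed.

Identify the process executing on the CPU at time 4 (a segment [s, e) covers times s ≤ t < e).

12

Gantt: | 10 0-2 | 12 2-5 | 11 5-13 | 14 13-17 | 13 17-28 |
Completion: 10=2  11=13  12=5  13=28  14=17
Turnaround (C−A): 10=2  11=13  12=4  13=26  14=6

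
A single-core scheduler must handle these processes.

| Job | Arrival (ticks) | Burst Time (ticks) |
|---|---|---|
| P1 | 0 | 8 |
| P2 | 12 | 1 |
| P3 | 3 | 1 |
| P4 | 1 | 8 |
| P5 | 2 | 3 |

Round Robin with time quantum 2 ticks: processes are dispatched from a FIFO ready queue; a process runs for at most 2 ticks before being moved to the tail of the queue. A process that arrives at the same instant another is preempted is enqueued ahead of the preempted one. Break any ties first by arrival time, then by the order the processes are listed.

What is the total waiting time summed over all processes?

Gantt: | P1 0-2 | P4 2-4 | P5 4-6 | P1 6-8 | P3 8-9 | P4 9-11 | P5 11-12 | P1 12-14 | P4 14-16 | P2 16-17 | P1 17-19 | P4 19-21 |
Completion: P1=19  P2=17  P3=9  P4=21  P5=12
Turnaround (C−A): P1=19  P2=5  P3=6  P4=20  P5=10
Waiting = turnaround − burst: P1=11, P2=4, P3=5, P4=12, P5=7
Total waiting = 11 + 4 + 5 + 12 + 7 = 39

39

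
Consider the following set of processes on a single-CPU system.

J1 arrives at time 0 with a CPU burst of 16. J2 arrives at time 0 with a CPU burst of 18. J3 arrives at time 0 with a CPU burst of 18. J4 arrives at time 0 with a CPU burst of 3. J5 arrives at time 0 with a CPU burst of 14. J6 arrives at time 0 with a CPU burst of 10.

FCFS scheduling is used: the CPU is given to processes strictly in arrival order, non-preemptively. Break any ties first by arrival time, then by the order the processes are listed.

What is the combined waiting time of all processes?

226

Timeline: | J1 0-16 | J2 16-34 | J3 34-52 | J4 52-55 | J5 55-69 | J6 69-79 |
Completion: J1=16  J2=34  J3=52  J4=55  J5=69  J6=79
Waiting = turnaround − burst: J1=0, J2=16, J3=34, J4=52, J5=55, J6=69
Total waiting = 0 + 16 + 34 + 52 + 55 + 69 = 226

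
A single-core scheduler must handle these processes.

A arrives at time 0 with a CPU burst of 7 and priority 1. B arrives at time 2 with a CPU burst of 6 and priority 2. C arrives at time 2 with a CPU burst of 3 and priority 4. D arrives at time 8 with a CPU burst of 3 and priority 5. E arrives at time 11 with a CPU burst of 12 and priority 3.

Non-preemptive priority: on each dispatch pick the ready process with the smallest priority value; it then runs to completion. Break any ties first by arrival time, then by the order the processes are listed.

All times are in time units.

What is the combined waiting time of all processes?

50

Gantt: | A 0-7 | B 7-13 | E 13-25 | C 25-28 | D 28-31 |
Completion: A=7  B=13  C=28  D=31  E=25
Turnaround (C−A): A=7  B=11  C=26  D=23  E=14
Waiting = turnaround − burst: A=0, B=5, C=23, D=20, E=2
Total waiting = 0 + 5 + 23 + 20 + 2 = 50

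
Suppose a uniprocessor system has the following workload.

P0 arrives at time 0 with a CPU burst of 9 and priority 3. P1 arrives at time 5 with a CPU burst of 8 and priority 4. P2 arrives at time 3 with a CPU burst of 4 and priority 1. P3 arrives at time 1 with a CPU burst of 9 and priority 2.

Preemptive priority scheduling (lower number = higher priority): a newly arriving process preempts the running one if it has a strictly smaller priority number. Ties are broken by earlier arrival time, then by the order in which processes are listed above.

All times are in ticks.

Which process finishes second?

Schedule: | P0 0-1 | P3 1-3 | P2 3-7 | P3 7-14 | P0 14-22 | P1 22-30 |
Completion: P0=22  P1=30  P2=7  P3=14
Turnaround (C−A): P0=22  P1=25  P2=4  P3=13
Finish order: P2 → P3 → P0 → P1

P3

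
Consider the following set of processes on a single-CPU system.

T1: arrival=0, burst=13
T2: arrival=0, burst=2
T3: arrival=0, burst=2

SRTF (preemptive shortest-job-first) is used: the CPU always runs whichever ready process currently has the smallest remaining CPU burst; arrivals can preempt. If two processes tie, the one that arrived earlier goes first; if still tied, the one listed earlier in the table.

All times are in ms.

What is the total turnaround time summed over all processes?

Schedule: | T2 0-2 | T3 2-4 | T1 4-17 |
Completion: T1=17  T2=2  T3=4
Turnaround = completion − arrival: T1=17, T2=2, T3=4
Total turnaround = 17 + 2 + 4 = 23

23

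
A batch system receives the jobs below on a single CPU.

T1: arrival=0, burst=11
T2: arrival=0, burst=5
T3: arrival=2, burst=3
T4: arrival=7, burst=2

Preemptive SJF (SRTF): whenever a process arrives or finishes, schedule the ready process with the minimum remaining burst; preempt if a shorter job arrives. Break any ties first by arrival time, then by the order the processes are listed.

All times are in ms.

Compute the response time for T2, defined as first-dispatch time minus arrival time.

0

Schedule: | T2 0-5 | T3 5-8 | T4 8-10 | T1 10-21 |
Completion: T1=21  T2=5  T3=8  T4=10
Turnaround (C−A): T1=21  T2=5  T3=6  T4=3
Response(T2) = first start − arrival = 0 − 0 = 0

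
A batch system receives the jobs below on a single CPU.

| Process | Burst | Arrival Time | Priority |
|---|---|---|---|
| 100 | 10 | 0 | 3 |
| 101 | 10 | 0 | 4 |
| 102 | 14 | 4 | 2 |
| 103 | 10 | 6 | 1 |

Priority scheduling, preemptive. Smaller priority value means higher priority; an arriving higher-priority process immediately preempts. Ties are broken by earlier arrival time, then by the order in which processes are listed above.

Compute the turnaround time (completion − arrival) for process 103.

Schedule: | 100 0-4 | 102 4-6 | 103 6-16 | 102 16-28 | 100 28-34 | 101 34-44 |
Completion: 100=34  101=44  102=28  103=16
Turnaround (C−A): 100=34  101=44  102=24  103=10
Turnaround(103) = completion − arrival = 16 − 6 = 10

10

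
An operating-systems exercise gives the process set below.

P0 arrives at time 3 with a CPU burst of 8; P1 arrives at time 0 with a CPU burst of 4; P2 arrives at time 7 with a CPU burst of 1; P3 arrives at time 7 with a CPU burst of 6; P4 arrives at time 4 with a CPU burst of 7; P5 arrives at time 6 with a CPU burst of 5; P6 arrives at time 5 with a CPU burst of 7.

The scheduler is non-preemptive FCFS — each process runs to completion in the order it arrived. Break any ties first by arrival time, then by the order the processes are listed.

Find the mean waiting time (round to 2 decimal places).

Timeline: | P1 0-4 | P0 4-12 | P4 12-19 | P6 19-26 | P5 26-31 | P2 31-32 | P3 32-38 |
Completion: P0=12  P1=4  P2=32  P3=38  P4=19  P5=31  P6=26
Waiting times: P0=1, P1=0, P2=24, P3=25, P4=8, P5=20, P6=14
Average waiting = (1+0+24+25+8+20+14) / 7 = 92/7 = 13.14

13.14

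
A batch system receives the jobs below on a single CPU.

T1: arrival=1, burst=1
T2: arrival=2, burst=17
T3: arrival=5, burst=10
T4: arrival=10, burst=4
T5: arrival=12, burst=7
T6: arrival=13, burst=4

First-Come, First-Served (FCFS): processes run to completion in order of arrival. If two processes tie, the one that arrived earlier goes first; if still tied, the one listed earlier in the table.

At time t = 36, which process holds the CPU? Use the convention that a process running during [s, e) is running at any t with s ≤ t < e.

T5

Gantt: | idle 0-1 | T1 1-2 | T2 2-19 | T3 19-29 | T4 29-33 | T5 33-40 | T6 40-44 |
Completion: T1=2  T2=19  T3=29  T4=33  T5=40  T6=44
Turnaround (C−A): T1=1  T2=17  T3=24  T4=23  T5=28  T6=31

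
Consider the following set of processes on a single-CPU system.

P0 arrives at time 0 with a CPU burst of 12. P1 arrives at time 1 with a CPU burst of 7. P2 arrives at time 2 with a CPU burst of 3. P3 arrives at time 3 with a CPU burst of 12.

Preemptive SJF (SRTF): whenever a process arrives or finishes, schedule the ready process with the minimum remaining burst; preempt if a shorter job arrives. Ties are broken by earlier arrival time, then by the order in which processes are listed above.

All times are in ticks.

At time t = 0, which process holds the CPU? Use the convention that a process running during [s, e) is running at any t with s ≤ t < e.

P0

Schedule: | P0 0-1 | P1 1-2 | P2 2-5 | P1 5-11 | P0 11-22 | P3 22-34 |
Completion: P0=22  P1=11  P2=5  P3=34
Turnaround (C−A): P0=22  P1=10  P2=3  P3=31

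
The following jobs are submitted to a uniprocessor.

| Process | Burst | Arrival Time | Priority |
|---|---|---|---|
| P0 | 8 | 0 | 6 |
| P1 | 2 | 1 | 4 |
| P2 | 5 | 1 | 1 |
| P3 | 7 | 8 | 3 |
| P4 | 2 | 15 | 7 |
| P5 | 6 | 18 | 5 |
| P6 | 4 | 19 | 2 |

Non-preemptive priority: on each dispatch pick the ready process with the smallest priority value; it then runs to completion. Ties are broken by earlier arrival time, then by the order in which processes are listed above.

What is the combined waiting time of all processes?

61

Gantt: | P0 0-8 | P2 8-13 | P3 13-20 | P6 20-24 | P1 24-26 | P5 26-32 | P4 32-34 |
Completion: P0=8  P1=26  P2=13  P3=20  P4=34  P5=32  P6=24
Turnaround (C−A): P0=8  P1=25  P2=12  P3=12  P4=19  P5=14  P6=5
Waiting = turnaround − burst: P0=0, P1=23, P2=7, P3=5, P4=17, P5=8, P6=1
Total waiting = 0 + 23 + 7 + 5 + 17 + 8 + 1 = 61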